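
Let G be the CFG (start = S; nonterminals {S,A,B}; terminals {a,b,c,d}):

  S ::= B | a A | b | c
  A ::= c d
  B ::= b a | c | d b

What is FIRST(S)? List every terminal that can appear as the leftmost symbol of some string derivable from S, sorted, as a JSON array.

FIRST iteration:
pass 1:
  A via A→c d: +{c}
  B via B→b a: +{b}
  B via B→c: +{c}
  B via B→d b: +{d}
  S via S→B: +{b,c,d}
  S via S→a A: +{a}
  FIRST[S]={a,b,c,d}  FIRST[A]={c}  FIRST[B]={b,c,d}
pass 2: done
  FIRST[S]={a,b,c,d}  FIRST[A]={c}  FIRST[B]={b,c,d}

FIRST(S) = ["a", "b", "c", "d"]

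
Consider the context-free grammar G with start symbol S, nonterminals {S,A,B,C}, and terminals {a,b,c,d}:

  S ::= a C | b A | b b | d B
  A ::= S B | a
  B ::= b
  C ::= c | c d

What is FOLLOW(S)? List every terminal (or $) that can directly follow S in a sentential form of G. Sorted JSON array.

Compute FIRST by fixpoint:
iter 1:
  A via A→a: +{a}
  B via B→b: +{b}
  C via C→c: +{c}
  S via S→a C: +{a}
  S via S→b A: +{b}
  S via S→d B: +{d}
  FIRST(S)={a,b,d}  FIRST(A)={a}  FIRST(B)={b}  FIRST(C)={c}
iter 2:
  A via A→S B: +{b,d}
  FIRST(S)={a,b,d}  FIRST(A)={a,b,d}  FIRST(B)={b}  FIRST(C)={c}
iter 3: done
  FIRST(S)={a,b,d}  FIRST(A)={a,b,d}  FIRST(B)={b}  FIRST(C)={c}

FOLLOW iteration:
initialize: $ ∈ FOLLOW(S)
[1]
  A→S B: FOLLOW(S) ⊇ FIRST(B) = {b}; new: +{b}
  S→a C: FOLLOW(C) ⊇ FOLLOW(S) ⊇ {$,b}; new: +{$,b}
  S→b A: FOLLOW(A) ⊇ FOLLOW(S) ⊇ {$,b}; new: +{$,b}
  S→d B: FOLLOW(B) ⊇ FOLLOW(S) ⊇ {$,b}; new: +{$,b}
  FOLLOW[S]={$,b}  FOLLOW[A]={$,b}  FOLLOW[B]={$,b}  FOLLOW[C]={$,b}
[2] — fixpoint
  FOLLOW[S]={$,b}  FOLLOW[A]={$,b}  FOLLOW[B]={$,b}  FOLLOW[C]={$,b}

FOLLOW(S) = ["$", "b"]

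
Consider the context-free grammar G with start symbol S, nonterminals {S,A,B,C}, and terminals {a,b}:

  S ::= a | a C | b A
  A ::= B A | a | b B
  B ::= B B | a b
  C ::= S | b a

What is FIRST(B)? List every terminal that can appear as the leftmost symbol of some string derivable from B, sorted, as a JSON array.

FIRST iteration:
round 1:
  A via A→a: +{a}
  A via A→b B: +{b}
  B via B→a b: +{a}
  C via C→b a: +{b}
  S via S→a: +{a}
  S via S→b A: +{b}
  FIRST(S)={a,b}  FIRST(A)={a,b}  FIRST(B)={a}  FIRST(C)={b}
round 2:
  C via C→S: +{a}
  FIRST(S)={a,b}  FIRST(A)={a,b}  FIRST(B)={a}  FIRST(C)={a,b}
round 3: — fixpoint
  FIRST(S)={a,b}  FIRST(A)={a,b}  FIRST(B)={a}  FIRST(C)={a,b}

FIRST(B) = ["a"]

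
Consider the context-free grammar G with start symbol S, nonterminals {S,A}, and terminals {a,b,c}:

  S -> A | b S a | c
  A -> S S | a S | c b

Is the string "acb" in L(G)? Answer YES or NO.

CNF form of G:
  S -> S S | T0 S | T1 T2 | T2 X3 | c
  A -> S S | T0 S | T1 T2
  T0 -> a
  T1 -> c
  T2 -> b
  X3 -> S T0

Fill CYK table bottom-up:
  cell(0,0) a: {T0}  orig:{}
  cell(1,1) c: {S,T1}  orig:{S}
  cell(2,2) b: {T2}  orig:{}
  cell(0,1) ac: {A,S}
  cell(1,2) cb: {A,S}
  cell(0,2) acb: {A,S}

S ∈ T[0,2] ⇒ YES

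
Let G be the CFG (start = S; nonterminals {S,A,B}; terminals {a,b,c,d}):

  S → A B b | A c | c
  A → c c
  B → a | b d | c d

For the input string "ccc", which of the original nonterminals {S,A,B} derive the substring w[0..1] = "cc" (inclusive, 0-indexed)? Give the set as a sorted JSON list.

Convert to CNF:
  S -> A T0 | A X3 | c
  A -> T0 T0
  B -> T0 T2 | T1 T2 | a
  T0 -> c
  T1 -> b
  T2 -> d
  X3 -> B T1

CYK fill (cells [i..j] with 0 ≤ i ≤ j ≤ 1 only):
  cell(0,0) c: {S,T0}  orig:{S}
  cell(1,1) c: {S,T0}  orig:{S}
  cell(0,1) cc: {A}

Original NTs in T[0,1] deriving "cc": ["A"]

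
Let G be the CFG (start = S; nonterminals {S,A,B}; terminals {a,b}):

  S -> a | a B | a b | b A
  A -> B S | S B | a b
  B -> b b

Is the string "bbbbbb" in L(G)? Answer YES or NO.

CNF form of G:
  S -> T0 B | T0 T1 | T1 A | a
  A -> B S | S B | T0 T1
  B -> T1 T1
  T0 -> a
  T1 -> b

CYK fill:
  T[0,0] 'b' = {T1}  orig:{}
  T[1,1] 'b' = {T1}  orig:{}
  T[2,2] 'b' = {T1}  orig:{}
  T[3,3] 'b' = {T1}  orig:{}
  T[4,4] 'b' = {T1}  orig:{}
  T[5,5] 'b' = {T1}  orig:{}
  T[0,1] 'bb' = {B}
  T[1,2] 'bb' = {B}
  T[2,3] 'bb' = {B}
  T[3,4] 'bb' = {B}
  T[4,5] 'bb' = {B}
  T[0,2] 'bbb' = ∅
  T[1,3] 'bbb' = ∅
  T[2,4] 'bbb' = ∅
  T[3,5] 'bbb' = ∅
  T[0,3] 'bbbb' = ∅
  T[1,4] 'bbbb' = ∅
  T[2,5] 'bbbb' = ∅
  T[0,4] 'bbbbb' = ∅
  T[1,5] 'bbbbb' = ∅
  T[0,5] 'bbbbbb' = ∅

S ∉ T[0,5] ⇒ NO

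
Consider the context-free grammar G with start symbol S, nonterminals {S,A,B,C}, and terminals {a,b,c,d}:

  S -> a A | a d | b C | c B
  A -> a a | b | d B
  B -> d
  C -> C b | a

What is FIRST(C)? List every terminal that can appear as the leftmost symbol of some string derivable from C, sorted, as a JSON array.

Compute FIRST by fixpoint:
[1]
  A via A→a a: +{a}
  A via A→b: +{b}
  A via A→d B: +{d}
  B via B→d: +{d}
  C via C→a: +{a}
  S via S→a A: +{a}
  S via S→b C: +{b}
  S via S→c B: +{c}
  FIRST[S]={a,b,c}  FIRST[A]={a,b,d}  FIRST[B]={d}  FIRST[C]={a}
[2] (stable)
  FIRST[S]={a,b,c}  FIRST[A]={a,b,d}  FIRST[B]={d}  FIRST[C]={a}

FIRST(C) = ["a"]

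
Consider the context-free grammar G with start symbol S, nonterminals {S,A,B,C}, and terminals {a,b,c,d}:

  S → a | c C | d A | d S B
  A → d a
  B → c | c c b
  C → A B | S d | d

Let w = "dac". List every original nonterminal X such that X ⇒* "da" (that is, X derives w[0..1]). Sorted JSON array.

CNF form of G:
  S -> T0 A | T0 X5 | T2 C | a
  A -> T0 T1
  B -> T2 X4 | c
  C -> A B | S T0 | d
  T0 -> d
  T1 -> a
  T2 -> c
  T3 -> b
  X4 -> T2 T3
  X5 -> S B

CYK fill (cells [i..j] with 0 ≤ i ≤ j ≤ 1 only):
  cell(0,0) d: {C,T0}  orig:{C}
  cell(1,1) a: {S,T1}  orig:{S}
  cell(0,1) da: {A}

Original NTs in T[0,1] deriving "da": ["A"]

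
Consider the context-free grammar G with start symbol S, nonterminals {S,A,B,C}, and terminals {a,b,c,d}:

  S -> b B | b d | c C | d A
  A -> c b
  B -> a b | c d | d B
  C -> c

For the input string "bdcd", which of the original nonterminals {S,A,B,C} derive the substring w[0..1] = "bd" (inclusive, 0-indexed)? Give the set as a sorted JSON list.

Convert to CNF:
  S -> T0 C | T1 B | T1 T3 | T3 A
  A -> T0 T1
  B -> T0 T3 | T2 T1 | T3 B
  C -> c
  T0 -> c
  T1 -> b
  T2 -> a
  T3 -> d

Fill CYK table bottom-up (cells [i..j] with 0 ≤ i ≤ j ≤ 1 only):
  [0..0]={T1}  "b"  orig:{}
  [1..1]={T3}  "d"  orig:{}
  [0..1]={S}  "bd"

Original NTs in T[0,1] deriving "bd": ["S"]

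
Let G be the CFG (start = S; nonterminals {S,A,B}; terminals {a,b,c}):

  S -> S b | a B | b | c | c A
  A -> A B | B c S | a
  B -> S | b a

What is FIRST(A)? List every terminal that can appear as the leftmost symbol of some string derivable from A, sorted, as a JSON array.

FIRST iteration:
iter 1:
  A via A→a: +{a}
  B via B→b a: +{b}
  S via S→a B: +{a}
  S via S→b: +{b}
  S via S→c: +{c}
  S: {a,b,c}  A: {a}  B: {b}
iter 2:
  A via A→B c S: +{b}
  B via B→S: +{a,c}
  S: {a,b,c}  A: {a,b}  B: {a,b,c}
iter 3:
  A via A→B c S: +{c}
  S: {a,b,c}  A: {a,b,c}  B: {a,b,c}
iter 4: (stable)
  S: {a,b,c}  A: {a,b,c}  B: {a,b,c}

FIRST(A) = ["a", "b", "c"]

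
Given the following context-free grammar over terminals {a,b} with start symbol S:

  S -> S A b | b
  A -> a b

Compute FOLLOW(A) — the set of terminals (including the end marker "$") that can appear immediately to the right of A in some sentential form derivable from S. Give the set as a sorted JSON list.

Compute FIRST by fixpoint:
iter 1:
  A via A→a b: +{a}
  S via S→b: +{b}
  S: {b}  A: {a}
iter 2: done
  S: {b}  A: {a}

FOLLOW iteration:
FOLLOW(S) := {$}
round 1:
  S→S A b: FOLLOW(S) ⊇ FIRST(A) = {a}; new: +{a}
  S→S A b: FOLLOW(A) ⊇ FIRST(b) = {b}; new: +{b}
  FOLLOW[S]={$,a}  FOLLOW[A]={b}
round 2: done
  FOLLOW[S]={$,a}  FOLLOW[A]={b}

FOLLOW(A) = ["b"]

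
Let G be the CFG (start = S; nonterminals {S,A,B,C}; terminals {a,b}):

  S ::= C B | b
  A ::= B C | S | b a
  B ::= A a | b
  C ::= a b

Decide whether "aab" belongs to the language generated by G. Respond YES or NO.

CNF form of G:
  S -> C B | b
  A -> B C | C B | T0 T1 | b
  B -> A T1 | b
  C -> T1 T0
  T0 -> b
  T1 -> a

CYK table (by increasing span):
  cell(0,0) a: {T1}  orig:{}
  cell(1,1) a: {T1}  orig:{}
  cell(2,2) b: {A,B,S,T0}  orig:{A,B,S}
  cell(0,1) aa: ∅
  cell(1,2) ab: {C}
  cell(0,2) aab: ∅

S ∉ T[0,2] ⇒ NO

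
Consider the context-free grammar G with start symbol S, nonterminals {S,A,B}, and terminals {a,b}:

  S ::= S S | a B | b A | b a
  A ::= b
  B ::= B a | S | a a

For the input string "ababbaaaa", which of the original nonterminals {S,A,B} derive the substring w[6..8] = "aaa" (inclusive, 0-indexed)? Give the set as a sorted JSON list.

Convert to CNF:
  S -> S S | T0 B | T1 A | T1 T0
  A -> b
  B -> B T0 | S S | T0 B | T0 T0 | T1 A | T1 T0
  T0 -> a
  T1 -> b

Fill CYK table bottom-up — only the sub-triangle for w[6..8]:
  cell(6,6) a: {T0}  orig:{}
  cell(7,7) a: {T0}  orig:{}
  cell(8,8) a: {T0}  orig:{}
  cell(6,7) aa: {B}
  cell(7,8) aa: {B}
  cell(6,8) aaa: {B,S}

Original NTs in T[6,8] deriving "aaa": ["B", "S"]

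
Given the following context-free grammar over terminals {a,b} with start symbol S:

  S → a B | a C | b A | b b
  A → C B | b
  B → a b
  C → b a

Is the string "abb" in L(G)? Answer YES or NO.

CNF form of G:
  S -> T0 B | T0 C | T1 A | T1 T1
  A -> C B | b
  B -> T0 T1
  C -> T1 T0
  T0 -> a
  T1 -> b

Fill CYK table bottom-up:
  cell(0,0) a: {T0}  orig:{}
  cell(1,1) b: {A,T1}  orig:{A}
  cell(2,2) b: {A,T1}  orig:{A}
  cell(0,1) ab: {B}
  cell(1,2) bb: {S}
  cell(0,2) abb: ∅

S ∉ T[0,2] ⇒ NO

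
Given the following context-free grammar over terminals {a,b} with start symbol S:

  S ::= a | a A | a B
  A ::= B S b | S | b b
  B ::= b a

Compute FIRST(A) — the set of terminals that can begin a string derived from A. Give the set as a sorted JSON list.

Compute FIRST by fixpoint:
[1]
  A via A→b b: +{b}
  B via B→b a: +{b}
  S via S→a: +{a}
  S: {a}  A: {b}  B: {b}
[2]
  A via A→S: +{a}
  S: {a}  A: {a,b}  B: {b}
[3] (no change)
  S: {a}  A: {a,b}  B: {b}

FIRST(A) = ["a", "b"]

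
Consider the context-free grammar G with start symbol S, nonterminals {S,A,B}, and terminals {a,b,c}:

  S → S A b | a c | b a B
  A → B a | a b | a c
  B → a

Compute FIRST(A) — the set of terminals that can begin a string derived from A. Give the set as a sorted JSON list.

Compute FIRST by fixpoint:
iter 1:
  A via A→a b: +{a}
  B via B→a: +{a}
  S via S→a c: +{a}
  S via S→b a B: +{b}
  S: {a,b}  A: {a}  B: {a}
iter 2: done
  S: {a,b}  A: {a}  B: {a}

FIRST(A) = ["a"]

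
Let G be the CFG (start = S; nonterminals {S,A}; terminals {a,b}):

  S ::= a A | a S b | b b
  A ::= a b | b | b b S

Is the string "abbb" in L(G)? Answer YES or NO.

Convert to CNF:
  S -> T0 A | T0 X3 | T1 T1
  A -> T0 T1 | T1 X2 | b
  T0 -> a
  T1 -> b
  X2 -> T1 S
  X3 -> S T1

Fill CYK table bottom-up:
  [0..0]={T0}  "a"  orig:{}
  [1..1]={A,T1}  "b"  orig:{A}
  [2..2]={A,T1}  "b"  orig:{A}
  [3..3]={A,T1}  "b"  orig:{A}
  [0..1]={A,S}  "ab"
  [1..2]={S}  "bb"
  [2..3]={S}  "bb"
  [0..2]={X3}  "abb"  orig:{}
  [1..3]={X2,X3}  "bbb"  orig:{}
  [0..3]={S}  "abbb"

S ∈ T[0,3] ⇒ YES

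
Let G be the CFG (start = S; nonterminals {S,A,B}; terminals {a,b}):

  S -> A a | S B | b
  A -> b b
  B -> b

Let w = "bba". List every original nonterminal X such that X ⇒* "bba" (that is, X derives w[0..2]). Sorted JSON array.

Convert to CNF:
  S -> A T1 | S B | b
  A -> T0 T0
  B -> b
  T0 -> b
  T1 -> a

Fill CYK table bottom-up, restricted to cells inside w[0..2]:
  [0..0]={B,S,T0}  "b"  orig:{B,S}
  [1..1]={B,S,T0}  "b"  orig:{B,S}
  [2..2]={T1}  "a"  orig:{}
  [0..1]={A,S}  "bb"
  [1..2]=∅  "ba"
  [0..2]={S}  "bba"

Original NTs in T[0,2] deriving "bba": ["S"]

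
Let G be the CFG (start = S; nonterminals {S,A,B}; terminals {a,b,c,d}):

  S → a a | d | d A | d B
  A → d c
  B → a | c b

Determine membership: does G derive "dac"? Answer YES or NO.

CNF form of G:
  S -> T0 A | T0 B | T3 T3 | d
  A -> T0 T1
  B -> T1 T2 | a
  T0 -> d
  T1 -> c
  T2 -> b
  T3 -> a

CYK fill:
  cell(0,0) d: {S,T0}  orig:{S}
  cell(1,1) a: {B,T3}  orig:{B}
  cell(2,2) c: {T1}  orig:{}
  cell(0,1) da: {S}
  cell(1,2) ac: ∅
  cell(0,2) dac: ∅

S ∉ T[0,2] ⇒ NO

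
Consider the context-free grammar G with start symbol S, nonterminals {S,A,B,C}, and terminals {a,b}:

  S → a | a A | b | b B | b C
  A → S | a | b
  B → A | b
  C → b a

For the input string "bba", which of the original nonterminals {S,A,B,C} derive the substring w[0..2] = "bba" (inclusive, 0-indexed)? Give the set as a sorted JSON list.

CNF form of G:
  S -> T0 A | T1 B | T1 C | a | b
  A -> T0 A | T1 B | T1 C | a | b
  B -> T0 A | T1 B | T1 C | a | b
  C -> T1 T0
  T0 -> a
  T1 -> b

CYK table (by increasing span), restricted to cells inside w[0..2]:
  [0..0]={A,B,S,T1}  "b"  orig:{A,B,S}
  [1..1]={A,B,S,T1}  "b"  orig:{A,B,S}
  [2..2]={A,B,S,T0}  "a"  orig:{A,B,S}
  [0..1]={A,B,S}  "bb"
  [1..2]={A,B,C,S}  "ba"
  [0..2]={A,B,S}  "bba"

Original NTs in T[0,2] deriving "bba": ["A", "B", "S"]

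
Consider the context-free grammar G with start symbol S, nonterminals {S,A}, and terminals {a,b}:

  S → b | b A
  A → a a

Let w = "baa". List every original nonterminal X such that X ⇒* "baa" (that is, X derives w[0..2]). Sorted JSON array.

CNF form of G:
  S -> T1 A | b
  A -> T0 T0
  T0 -> a
  T1 -> b

CYK table (by increasing span), restricted to cells inside w[0..2]:
  T[0,0] 'b' = {S,T1}  orig:{S}
  T[1,1] 'a' = {T0}  orig:{}
  T[2,2] 'a' = {T0}  orig:{}
  T[0,1] 'ba' = ∅
  T[1,2] 'aa' = {A}
  T[0,2] 'baa' = {S}

Original NTs in T[0,2] deriving "baa": ["S"]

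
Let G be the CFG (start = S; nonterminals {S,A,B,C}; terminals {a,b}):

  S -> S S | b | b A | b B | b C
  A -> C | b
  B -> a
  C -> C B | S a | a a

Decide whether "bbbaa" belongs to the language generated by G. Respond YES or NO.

CNF form of G:
  S -> S S | T1 A | T1 B | T1 C | b
  A -> C B | S T0 | T0 T0 | b
  B -> a
  C -> C B | S T0 | T0 T0
  T0 -> a
  T1 -> b

Fill CYK table bottom-up:
  [0..0]={A,S,T1}  "b"  orig:{A,S}
  [1..1]={A,S,T1}  "b"  orig:{A,S}
  [2..2]={A,S,T1}  "b"  orig:{A,S}
  [3..3]={B,T0}  "a"  orig:{B}
  [4..4]={B,T0}  "a"  orig:{B}
  [0..1]={S}  "bb"
  [1..2]={S}  "bb"
  [2..3]={A,C,S}  "ba"
  [3..4]={A,C}  "aa"
  [0..2]={S}  "bbb"
  [1..3]={A,C,S}  "bba"
  [2..4]={A,C,S}  "baa"
  [0..3]={A,C,S}  "bbba"
  [1..4]={A,C,S}  "bbaa"
  [0..4]={A,C,S}  "bbbaa"

S ∈ T[0,4] ⇒ YES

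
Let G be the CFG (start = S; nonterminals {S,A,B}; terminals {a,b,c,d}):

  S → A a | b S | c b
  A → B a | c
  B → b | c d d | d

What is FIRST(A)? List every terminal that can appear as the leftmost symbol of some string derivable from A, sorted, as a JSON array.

Compute FIRST by fixpoint:
[1]
  A via A→c: +{c}
  B via B→b: +{b}
  B via B→c d d: +{c}
  B via B→d: +{d}
  S via S→A a: +{c}
  S via S→b S: +{b}
  S: {b,c}  A: {c}  B: {b,c,d}
[2]
  A via A→B a: +{b,d}
  S via S→A a: +{d}
  S: {b,c,d}  A: {b,c,d}  B: {b,c,d}
[3] done
  S: {b,c,d}  A: {b,c,d}  B: {b,c,d}

FIRST(A) = ["b", "c", "d"]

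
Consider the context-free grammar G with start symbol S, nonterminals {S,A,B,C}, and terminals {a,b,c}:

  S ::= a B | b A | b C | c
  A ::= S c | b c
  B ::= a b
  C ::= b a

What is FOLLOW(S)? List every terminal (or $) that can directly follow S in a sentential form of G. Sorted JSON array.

FIRST sets, iterate to fixpoint:
round 1:
  A via A→b c: +{b}
  B via B→a b: +{a}
  C via C→b a: +{b}
  S via S→a B: +{a}
  S via S→b A: +{b}
  S via S→c: +{c}
  S: {a,b,c}  A: {b}  B: {a}  C: {b}
round 2:
  A via A→S c: +{a,c}
  S: {a,b,c}  A: {a,b,c}  B: {a}  C: {b}
round 3: (stable)
  S: {a,b,c}  A: {a,b,c}  B: {a}  C: {b}

FOLLOW iteration:
FOLLOW(S) := {$}
round 1:
  A→S c: FOLLOW(S) ⊇ FIRST(c) = {c}; new: +{c}
  S→a B: FOLLOW(B) ⊇ FOLLOW(S) ⊇ {$,c}; new: +{$,c}
  S→b A: FOLLOW(A) ⊇ FOLLOW(S) ⊇ {$,c}; new: +{$,c}
  S→b C: FOLLOW(C) ⊇ FOLLOW(S) ⊇ {$,c}; new: +{$,c}
  FOLLOW(S)={$,c}  FOLLOW(A)={$,c}  FOLLOW(B)={$,c}  FOLLOW(C)={$,c}
round 2: done
  FOLLOW(S)={$,c}  FOLLOW(A)={$,c}  FOLLOW(B)={$,c}  FOLLOW(C)={$,c}

FOLLOW(S) = ["$", "c"]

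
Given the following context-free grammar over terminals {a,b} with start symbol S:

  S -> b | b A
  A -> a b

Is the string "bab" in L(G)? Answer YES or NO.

Convert to CNF:
  S -> T1 A | b
  A -> T0 T1
  T0 -> a
  T1 -> b

CYK fill:
  T[0,0] 'b' = {S,T1}  orig:{S}
  T[1,1] 'a' = {T0}  orig:{}
  T[2,2] 'b' = {S,T1}  orig:{S}
  T[0,1] 'ba' = ∅
  T[1,2] 'ab' = {A}
  T[0,2] 'bab' = {S}

S ∈ T[0,2] ⇒ YES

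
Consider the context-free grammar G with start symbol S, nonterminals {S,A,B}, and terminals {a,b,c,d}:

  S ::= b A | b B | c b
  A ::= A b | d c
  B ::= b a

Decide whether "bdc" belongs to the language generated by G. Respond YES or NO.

CNF form of G:
  S -> T0 A | T0 B | T2 T0
  A -> A T0 | T1 T2
  B -> T0 T3
  T0 -> b
  T1 -> d
  T2 -> c
  T3 -> a

CYK fill:
  cell(0,0) b: {T0}  orig:{}
  cell(1,1) d: {T1}  orig:{}
  cell(2,2) c: {T2}  orig:{}
  cell(0,1) bd: ∅
  cell(1,2) dc: {A}
  cell(0,2) bdc: {S}

S ∈ T[0,2] ⇒ YES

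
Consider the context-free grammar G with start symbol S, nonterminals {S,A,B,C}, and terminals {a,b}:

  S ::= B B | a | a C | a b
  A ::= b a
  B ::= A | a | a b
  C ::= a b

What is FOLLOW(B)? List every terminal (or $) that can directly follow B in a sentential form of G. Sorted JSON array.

FIRST iteration:
[1]
  A via A→b a: +{b}
  B via B→A: +{b}
  B via B→a: +{a}
  C via C→a b: +{a}
  S via S→B B: +{a,b}
  FIRST(S)={a,b}  FIRST(A)={b}  FIRST(B)={a,b}  FIRST(C)={a}
[2] done
  FIRST(S)={a,b}  FIRST(A)={b}  FIRST(B)={a,b}  FIRST(C)={a}

FOLLOW iteration:
FOLLOW(S) := {$}
[1]
  S→B B: FOLLOW(B) ⊇ FIRST(B) = {a,b}; new: +{a,b}
  S→B B: FOLLOW(B) ⊇ FOLLOW(S) ⊇ {$}; new: +{$}
  S→a C: FOLLOW(C) ⊇ FOLLOW(S) ⊇ {$}; new: +{$}
  FOLLOW(S)={$}  FOLLOW(A)={}  FOLLOW(B)={$,a,b}  FOLLOW(C)={$}
[2]
  B→A: FOLLOW(A) ⊇ FOLLOW(B) ⊇ {$,a,b}; new: +{$,a,b}
  FOLLOW(S)={$}  FOLLOW(A)={$,a,b}  FOLLOW(B)={$,a,b}  FOLLOW(C)={$}
[3] (no change)
  FOLLOW(S)={$}  FOLLOW(A)={$,a,b}  FOLLOW(B)={$,a,b}  FOLLOW(C)={$}

FOLLOW(B) = ["$", "a", "b"]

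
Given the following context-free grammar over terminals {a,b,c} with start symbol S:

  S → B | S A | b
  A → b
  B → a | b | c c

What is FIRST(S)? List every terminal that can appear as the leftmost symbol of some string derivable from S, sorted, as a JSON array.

FIRST sets, iterate to fixpoint:
round 1:
  A via A→b: +{b}
  B via B→a: +{a}
  B via B→b: +{b}
  B via B→c c: +{c}
  S via S→B: +{a,b,c}
  S: {a,b,c}  A: {b}  B: {a,b,c}
round 2: done
  S: {a,b,c}  A: {b}  B: {a,b,c}

FIRST(S) = ["a", "b", "c"]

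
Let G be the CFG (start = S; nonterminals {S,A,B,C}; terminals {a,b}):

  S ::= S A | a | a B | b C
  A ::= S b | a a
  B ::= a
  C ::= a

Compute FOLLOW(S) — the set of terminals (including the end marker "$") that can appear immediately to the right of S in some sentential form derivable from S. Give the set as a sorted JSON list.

FIRST sets, iterate to fixpoint:
[1]
  A via A→a a: +{a}
  B via B→a: +{a}
  C via C→a: +{a}
  S via S→a: +{a}
  S via S→b C: +{b}
  FIRST(S)={a,b}  FIRST(A)={a}  FIRST(B)={a}  FIRST(C)={a}
[2]
  A via A→S b: +{b}
  FIRST(S)={a,b}  FIRST(A)={a,b}  FIRST(B)={a}  FIRST(C)={a}
[3] done
  FIRST(S)={a,b}  FIRST(A)={a,b}  FIRST(B)={a}  FIRST(C)={a}

FOLLOW iteration:
seed FOLLOW(S) with $
[1]
  A→S b: FOLLOW(S) ⊇ FIRST(b) = {b}; new: +{b}
  S→S A: FOLLOW(S) ⊇ FIRST(A) = {a,b}; new: +{a}
  S→S A: FOLLOW(A) ⊇ FOLLOW(S) ⊇ {$,a,b}; new: +{$,a,b}
  S→a B: FOLLOW(B) ⊇ FOLLOW(S) ⊇ {$,a,b}; new: +{$,a,b}
  S→b C: FOLLOW(C) ⊇ FOLLOW(S) ⊇ {$,a,b}; new: +{$,a,b}
  FOLLOW[S]={$,a,b}  FOLLOW[A]={$,a,b}  FOLLOW[B]={$,a,b}  FOLLOW[C]={$,a,b}
[2] — fixpoint
  FOLLOW[S]={$,a,b}  FOLLOW[A]={$,a,b}  FOLLOW[B]={$,a,b}  FOLLOW[C]={$,a,b}

FOLLOW(S) = ["$", "a", "b"]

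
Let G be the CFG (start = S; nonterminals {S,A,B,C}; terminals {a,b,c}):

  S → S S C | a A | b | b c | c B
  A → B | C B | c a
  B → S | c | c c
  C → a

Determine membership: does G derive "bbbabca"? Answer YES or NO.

Convert to CNF:
  S -> S X5 | T0 A | T1 T2 | T2 B | b
  A -> C B | S X3 | T0 A | T1 T2 | T2 B | T2 T0 | T2 T2 | b | c
  B -> S X4 | T0 A | T1 T2 | T2 B | T2 T2 | b | c
  C -> a
  T0 -> a
  T1 -> b
  T2 -> c
  X3 -> S C
  X4 -> S C
  X5 -> S C

CYK table (by increasing span):
  [0..0]={A,B,S,T1}  "b"  orig:{A,B,S}
  [1..1]={A,B,S,T1}  "b"  orig:{A,B,S}
  [2..2]={A,B,S,T1}  "b"  orig:{A,B,S}
  [3..3]={C,T0}  "a"  orig:{C}
  [4..4]={A,B,S,T1}  "b"  orig:{A,B,S}
  [5..5]={A,B,T2}  "c"  orig:{A,B}
  [6..6]={C,T0}  "a"  orig:{C}
  [0..1]=∅  "bb"
  [1..2]=∅  "bb"
  [2..3]={X3,X4,X5}  "ba"  orig:{}
  [3..4]={A,B,S}  "ab"
  [4..5]={A,B,S}  "bc"
  [5..6]={A}  "ca"
  [0..2]=∅  "bbb"
  [1..3]={A,B,S}  "bba"
  [2..4]=∅  "bab"
  [3..5]={A,B,S}  "abc"
  [4..6]={X3,X4,X5}  "bca"  orig:{}
  [0..3]=∅  "bbba"
  [1..4]=∅  "bbab"
  [2..5]=∅  "babc"
  [3..6]={X3,X4,X5}  "abca"  orig:{}
  [0..4]=∅  "bbbab"
  [1..5]=∅  "bbabc"
  [2..6]={A,B,S}  "babca"
  [0..5]=∅  "bbbabc"
  [1..6]={A,B,S}  "bbabca"
  [0..6]=∅  "bbbabca"

S ∉ T[0,6] ⇒ NO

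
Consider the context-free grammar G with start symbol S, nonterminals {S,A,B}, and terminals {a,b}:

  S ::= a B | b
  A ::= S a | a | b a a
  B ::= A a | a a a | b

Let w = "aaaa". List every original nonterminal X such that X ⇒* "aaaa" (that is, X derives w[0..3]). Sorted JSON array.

CNF form of G:
  S -> T0 B | b
  A -> S T0 | T1 X2 | a
  B -> A T0 | T0 X3 | b
  T0 -> a
  T1 -> b
  X2 -> T0 T0
  X3 -> T0 T0

CYK fill — only the sub-triangle for w[0..3]:
  cell(0,0) a: {A,T0}  orig:{A}
  cell(1,1) a: {A,T0}  orig:{A}
  cell(2,2) a: {A,T0}  orig:{A}
  cell(3,3) a: {A,T0}  orig:{A}
  cell(0,1) aa: {B,X2,X3}  orig:{B}
  cell(1,2) aa: {B,X2,X3}  orig:{B}
  cell(2,3) aa: {B,X2,X3}  orig:{B}
  cell(0,2) aaa: {B,S}
  cell(1,3) aaa: {B,S}
  cell(0,3) aaaa: {A,S}

Original NTs in T[0,3] deriving "aaaa": ["A", "S"]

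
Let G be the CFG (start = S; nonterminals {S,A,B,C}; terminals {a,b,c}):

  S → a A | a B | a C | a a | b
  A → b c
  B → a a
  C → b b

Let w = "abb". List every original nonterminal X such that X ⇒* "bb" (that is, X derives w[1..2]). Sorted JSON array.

CNF form of G:
  S -> T2 A | T2 B | T2 C | T2 T2 | b
  A -> T0 T1
  B -> T2 T2
  C -> T0 T0
  T0 -> b
  T1 -> c
  T2 -> a

Fill CYK table bottom-up (cells [i..j] with 1 ≤ i ≤ j ≤ 2 only):
  [1..1]={S,T0}  "b"  orig:{S}
  [2..2]={S,T0}  "b"  orig:{S}
  [1..2]={C}  "bb"

Original NTs in T[1,2] deriving "bb": ["C"]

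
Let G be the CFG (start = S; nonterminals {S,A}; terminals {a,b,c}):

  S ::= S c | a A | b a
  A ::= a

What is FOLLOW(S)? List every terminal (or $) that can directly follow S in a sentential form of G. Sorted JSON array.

Compute FIRST by fixpoint:
pass 1:
  A via A→a: +{a}
  S via S→a A: +{a}
  S via S→b a: +{b}
  S: {a,b}  A: {a}
pass 2: (stable)
  S: {a,b}  A: {a}

FOLLOW sets:
initialize: $ ∈ FOLLOW(S)
round 1:
  S→S c: FOLLOW(S) ⊇ FIRST(c) = {c}; new: +{c}
  S→a A: FOLLOW(A) ⊇ FOLLOW(S) ⊇ {$,c}; new: +{$,c}
  FOLLOW[S]={$,c}  FOLLOW[A]={$,c}
round 2: done
  FOLLOW[S]={$,c}  FOLLOW[A]={$,c}

FOLLOW(S) = ["$", "c"]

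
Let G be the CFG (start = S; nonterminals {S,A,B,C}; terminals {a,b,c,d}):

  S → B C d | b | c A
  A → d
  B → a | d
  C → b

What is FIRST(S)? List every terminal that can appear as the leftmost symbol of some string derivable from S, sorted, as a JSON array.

FIRST iteration:
round 1:
  A via A→d: +{d}
  B via B→a: +{a}
  B via B→d: +{d}
  C via C→b: +{b}
  S via S→B C d: +{a,d}
  S via S→b: +{b}
  S via S→c A: +{c}
  FIRST[S]={a,b,c,d}  FIRST[A]={d}  FIRST[B]={a,d}  FIRST[C]={b}
round 2: (no change)
  FIRST[S]={a,b,c,d}  FIRST[A]={d}  FIRST[B]={a,d}  FIRST[C]={b}

FIRST(S) = ["a", "b", "c", "d"]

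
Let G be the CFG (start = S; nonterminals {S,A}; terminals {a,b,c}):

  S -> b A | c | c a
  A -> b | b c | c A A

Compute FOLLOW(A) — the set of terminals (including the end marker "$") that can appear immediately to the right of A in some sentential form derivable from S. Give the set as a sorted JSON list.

FIRST iteration:
iter 1:
  A via A→b: +{b}
  A via A→c A A: +{c}
  S via S→b A: +{b}
  S via S→c: +{c}
  FIRST(S)={b,c}  FIRST(A)={b,c}
iter 2: — fixpoint
  FIRST(S)={b,c}  FIRST(A)={b,c}

Compute FOLLOW by fixpoint:
FOLLOW(S) := {$}
round 1:
  A→c A A: FOLLOW(A) ⊇ FIRST(A) = {b,c}; new: +{b,c}
  S→b A: FOLLOW(A) ⊇ FOLLOW(S) ⊇ {$}; new: +{$}
  FOLLOW(S)={$}  FOLLOW(A)={$,b,c}
round 2: (no change)
  FOLLOW(S)={$}  FOLLOW(A)={$,b,c}

FOLLOW(A) = ["$", "b", "c"]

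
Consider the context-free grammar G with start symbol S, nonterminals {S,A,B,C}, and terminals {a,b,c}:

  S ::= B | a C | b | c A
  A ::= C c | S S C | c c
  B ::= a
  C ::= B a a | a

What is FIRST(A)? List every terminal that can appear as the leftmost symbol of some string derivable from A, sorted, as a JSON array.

FIRST sets, iterate to fixpoint:
round 1:
  A via A→c c: +{c}
  B via B→a: +{a}
  C via C→B a a: +{a}
  S via S→B: +{a}
  S via S→b: +{b}
  S via S→c A: +{c}
  FIRST(S)={a,b,c}  FIRST(A)={c}  FIRST(B)={a}  FIRST(C)={a}
round 2:
  A via A→C c: +{a}
  A via A→S S C: +{b}
  FIRST(S)={a,b,c}  FIRST(A)={a,b,c}  FIRST(B)={a}  FIRST(C)={a}
round 3: — fixpoint
  FIRST(S)={a,b,c}  FIRST(A)={a,b,c}  FIRST(B)={a}  FIRST(C)={a}

FIRST(A) = ["a", "b", "c"]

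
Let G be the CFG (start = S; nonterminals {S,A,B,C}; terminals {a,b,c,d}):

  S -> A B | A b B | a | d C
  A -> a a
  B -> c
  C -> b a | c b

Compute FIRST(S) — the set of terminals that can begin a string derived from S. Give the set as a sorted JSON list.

FIRST iteration:
iter 1:
  A via A→a a: +{a}
  B via B→c: +{c}
  C via C→b a: +{b}
  C via C→c b: +{c}
  S via S→A B: +{a}
  S via S→d C: +{d}
  FIRST[S]={a,d}  FIRST[A]={a}  FIRST[B]={c}  FIRST[C]={b,c}
iter 2: — fixpoint
  FIRST[S]={a,d}  FIRST[A]={a}  FIRST[B]={c}  FIRST[C]={b,c}

FIRST(S) = ["a", "d"]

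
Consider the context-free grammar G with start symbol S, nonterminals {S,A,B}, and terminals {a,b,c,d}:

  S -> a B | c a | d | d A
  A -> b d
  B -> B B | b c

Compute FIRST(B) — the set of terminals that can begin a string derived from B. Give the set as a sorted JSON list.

FIRST iteration:
iter 1:
  A via A→b d: +{b}
  B via B→b c: +{b}
  S via S→a B: +{a}
  S via S→c a: +{c}
  S via S→d: +{d}
  FIRST[S]={a,c,d}  FIRST[A]={b}  FIRST[B]={b}
iter 2: (no change)
  FIRST[S]={a,c,d}  FIRST[A]={b}  FIRST[B]={b}

FIRST(B) = ["b"]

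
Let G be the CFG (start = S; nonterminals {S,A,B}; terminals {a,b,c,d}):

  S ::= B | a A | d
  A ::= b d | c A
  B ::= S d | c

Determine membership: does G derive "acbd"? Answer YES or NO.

Convert to CNF:
  S -> S T1 | T3 A | c | d
  A -> T0 T1 | T2 A
  B -> S T1 | c
  T0 -> b
  T1 -> d
  T2 -> c
  T3 -> a

CYK fill:
  [0..0]={T3}  "a"  orig:{}
  [1..1]={B,S,T2}  "c"  orig:{B,S}
  [2..2]={T0}  "b"  orig:{}
  [3..3]={S,T1}  "d"  orig:{S}
  [0..1]=∅  "ac"
  [1..2]=∅  "cb"
  [2..3]={A}  "bd"
  [0..2]=∅  "acb"
  [1..3]={A}  "cbd"
  [0..3]={S}  "acbd"

S ∈ T[0,3] ⇒ YES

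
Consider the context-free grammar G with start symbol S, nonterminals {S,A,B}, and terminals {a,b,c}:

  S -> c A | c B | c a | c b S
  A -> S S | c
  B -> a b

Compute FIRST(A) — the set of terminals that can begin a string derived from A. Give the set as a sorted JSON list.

FIRST iteration:
round 1:
  A via A→c: +{c}
  B via B→a b: +{a}
  S via S→c A: +{c}
  FIRST(S)={c}  FIRST(A)={c}  FIRST(B)={a}
round 2: (stable)
  FIRST(S)={c}  FIRST(A)={c}  FIRST(B)={a}

FIRST(A) = ["c"]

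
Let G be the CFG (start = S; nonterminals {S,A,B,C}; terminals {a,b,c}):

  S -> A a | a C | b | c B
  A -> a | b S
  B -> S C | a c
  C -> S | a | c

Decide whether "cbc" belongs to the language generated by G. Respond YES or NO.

CNF form of G:
  S -> A T1 | T1 C | T2 B | b
  A -> T0 S | a
  B -> S C | T1 T2
  C -> A T1 | T1 C | T2 B | a | b | c
  T0 -> b
  T1 -> a
  T2 -> c

Fill CYK table bottom-up:
  T[0,0] 'c' = {C,T2}  orig:{C}
  T[1,1] 'b' = {C,S,T0}  orig:{C,S}
  T[2,2] 'c' = {C,T2}  orig:{C}
  T[0,1] 'cb' = ∅
  T[1,2] 'bc' = {B}
  T[0,2] 'cbc' = {C,S}

S ∈ T[0,2] ⇒ YES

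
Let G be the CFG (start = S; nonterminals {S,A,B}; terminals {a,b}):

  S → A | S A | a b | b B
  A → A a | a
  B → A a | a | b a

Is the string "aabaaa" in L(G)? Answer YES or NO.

CNF form of G:
  S -> A T0 | S A | T0 T1 | T1 B | a
  A -> A T0 | a
  B -> A T0 | T1 T0 | a
  T0 -> a
  T1 -> b

Fill CYK table bottom-up:
  T[0,0] 'a' = {A,B,S,T0}  orig:{A,B,S}
  T[1,1] 'a' = {A,B,S,T0}  orig:{A,B,S}
  T[2,2] 'b' = {T1}  orig:{}
  T[3,3] 'a' = {A,B,S,T0}  orig:{A,B,S}
  T[4,4] 'a' = {A,B,S,T0}  orig:{A,B,S}
  T[5,5] 'a' = {A,B,S,T0}  orig:{A,B,S}
  T[0,1] 'aa' = {A,B,S}
  T[1,2] 'ab' = {S}
  T[2,3] 'ba' = {B,S}
  T[3,4] 'aa' = {A,B,S}
  T[4,5] 'aa' = {A,B,S}
  T[0,2] 'aab' = ∅
  T[1,3] 'aba' = {S}
  T[2,4] 'baa' = {S}
  T[3,5] 'aaa' = {A,B,S}
  T[0,3] 'aaba' = ∅
  T[1,4] 'abaa' = {S}
  T[2,5] 'baaa' = {S}
  T[0,4] 'aabaa' = ∅
  T[1,5] 'abaaa' = {S}
  T[0,5] 'aabaaa' = ∅

S ∉ T[0,5] ⇒ NO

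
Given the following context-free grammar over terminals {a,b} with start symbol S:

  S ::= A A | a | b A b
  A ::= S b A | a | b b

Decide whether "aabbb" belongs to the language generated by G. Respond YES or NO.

CNF form of G:
  S -> A A | T0 X2 | a
  A -> S X1 | T0 T0 | a
  T0 -> b
  X1 -> T0 A
  X2 -> A T0

CYK fill:
  [0..0]={A,S}  "a"
  [1..1]={A,S}  "a"
  [2..2]={T0}  "b"  orig:{}
  [3..3]={T0}  "b"  orig:{}
  [4..4]={T0}  "b"  orig:{}
  [0..1]={S}  "aa"
  [1..2]={X2}  "ab"  orig:{}
  [2..3]={A}  "bb"
  [3..4]={A}  "bb"
  [0..2]=∅  "aab"
  [1..3]={S}  "abb"
  [2..4]={X1,X2}  "bbb"  orig:{}
  [0..3]=∅  "aabb"
  [1..4]={A}  "abbb"
  [0..4]={A,S}  "aabbb"

S ∈ T[0,4] ⇒ YES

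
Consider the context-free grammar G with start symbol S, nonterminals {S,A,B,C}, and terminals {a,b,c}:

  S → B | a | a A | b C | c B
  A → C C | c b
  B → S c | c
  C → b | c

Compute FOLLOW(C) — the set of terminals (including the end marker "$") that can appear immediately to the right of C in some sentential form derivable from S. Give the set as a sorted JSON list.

FIRST iteration:
[1]
  A via A→c b: +{c}
  B via B→c: +{c}
  C via C→b: +{b}
  C via C→c: +{c}
  S via S→B: +{c}
  S via S→a: +{a}
  S via S→b C: +{b}
  S: {a,b,c}  A: {c}  B: {c}  C: {b,c}
[2]
  A via A→C C: +{b}
  B via B→S c: +{a,b}
  S: {a,b,c}  A: {b,c}  B: {a,b,c}  C: {b,c}
[3] (no change)
  S: {a,b,c}  A: {b,c}  B: {a,b,c}  C: {b,c}

FOLLOW iteration:
seed FOLLOW(S) with $
[1]
  A→C C: FOLLOW(C) ⊇ FIRST(C) = {b,c}; new: +{b,c}
  B→S c: FOLLOW(S) ⊇ FIRST(c) = {c}; new: +{c}
  S→B: FOLLOW(B) ⊇ FOLLOW(S) ⊇ {$,c}; new: +{$,c}
  S→a A: FOLLOW(A) ⊇ FOLLOW(S) ⊇ {$,c}; new: +{$,c}
  S→b C: FOLLOW(C) ⊇ FOLLOW(S) ⊇ {$,c}; new: +{$}
  S: {$,c}  A: {$,c}  B: {$,c}  C: {$,b,c}
[2] done
  S: {$,c}  A: {$,c}  B: {$,c}  C: {$,b,c}

FOLLOW(C) = ["$", "b", "c"]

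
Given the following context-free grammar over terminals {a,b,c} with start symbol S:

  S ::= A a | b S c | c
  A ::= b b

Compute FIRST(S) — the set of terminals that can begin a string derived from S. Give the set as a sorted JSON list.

FIRST sets, iterate to fixpoint:
round 1:
  A via A→b b: +{b}
  S via S→A a: +{b}
  S via S→c: +{c}
  FIRST[S]={b,c}  FIRST[A]={b}
round 2: (no change)
  FIRST[S]={b,c}  FIRST[A]={b}

FIRST(S) = ["b", "c"]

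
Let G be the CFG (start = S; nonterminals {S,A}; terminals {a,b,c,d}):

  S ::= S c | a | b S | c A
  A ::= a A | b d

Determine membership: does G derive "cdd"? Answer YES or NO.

CNF form of G:
  S -> S T3 | T1 S | T3 A | a
  A -> T0 A | T1 T2
  T0 -> a
  T1 -> b
  T2 -> d
  T3 -> c

CYK table (by increasing span):
  [0..0]={T3}  "c"  orig:{}
  [1..1]={T2}  "d"  orig:{}
  [2..2]={T2}  "d"  orig:{}
  [0..1]=∅  "cd"
  [1..2]=∅  "dd"
  [0..2]=∅  "cdd"

S ∉ T[0,2] ⇒ NO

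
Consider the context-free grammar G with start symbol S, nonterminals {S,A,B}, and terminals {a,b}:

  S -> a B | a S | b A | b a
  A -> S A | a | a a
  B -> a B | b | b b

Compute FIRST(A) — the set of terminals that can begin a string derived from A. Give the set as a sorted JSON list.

Compute FIRST by fixpoint:
[1]
  A via A→a: +{a}
  B via B→a B: +{a}
  B via B→b: +{b}
  S via S→a B: +{a}
  S via S→b A: +{b}
  FIRST(S)={a,b}  FIRST(A)={a}  FIRST(B)={a,b}
[2]
  A via A→S A: +{b}
  FIRST(S)={a,b}  FIRST(A)={a,b}  FIRST(B)={a,b}
[3] (stable)
  FIRST(S)={a,b}  FIRST(A)={a,b}  FIRST(B)={a,b}

FIRST(A) = ["a", "b"]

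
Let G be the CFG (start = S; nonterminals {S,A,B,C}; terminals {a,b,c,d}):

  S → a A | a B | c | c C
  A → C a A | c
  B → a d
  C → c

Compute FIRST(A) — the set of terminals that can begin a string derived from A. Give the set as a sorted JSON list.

FIRST iteration:
[1]
  A via A→c: +{c}
  B via B→a d: +{a}
  C via C→c: +{c}
  S via S→a A: +{a}
  S via S→c: +{c}
  FIRST(S)={a,c}  FIRST(A)={c}  FIRST(B)={a}  FIRST(C)={c}
[2] done
  FIRST(S)={a,c}  FIRST(A)={c}  FIRST(B)={a}  FIRST(C)={c}

FIRST(A) = ["c"]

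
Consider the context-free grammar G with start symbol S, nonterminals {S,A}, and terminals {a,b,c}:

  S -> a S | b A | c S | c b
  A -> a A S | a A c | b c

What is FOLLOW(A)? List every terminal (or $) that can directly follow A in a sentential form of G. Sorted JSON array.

FIRST sets, iterate to fixpoint:
round 1:
  A via A→a A S: +{a}
  A via A→b c: +{b}
  S via S→a S: +{a}
  S via S→b A: +{b}
  S via S→c S: +{c}
  FIRST(S)={a,b,c}  FIRST(A)={a,b}
round 2: (no change)
  FIRST(S)={a,b,c}  FIRST(A)={a,b}

FOLLOW iteration:
initialize: $ ∈ FOLLOW(S)
pass 1:
  A→a A S: FOLLOW(A) ⊇ FIRST(S) = {a,b,c}; new: +{a,b,c}
  A→a A S: FOLLOW(S) ⊇ FOLLOW(A) ⊇ {a,b,c}; new: +{a,b,c}
  S→b A: FOLLOW(A) ⊇ FOLLOW(S) ⊇ {$,a,b,c}; new: +{$}
  FOLLOW[S]={$,a,b,c}  FOLLOW[A]={$,a,b,c}
pass 2: done
  FOLLOW[S]={$,a,b,c}  FOLLOW[A]={$,a,b,c}

FOLLOW(A) = ["$", "a", "b", "c"]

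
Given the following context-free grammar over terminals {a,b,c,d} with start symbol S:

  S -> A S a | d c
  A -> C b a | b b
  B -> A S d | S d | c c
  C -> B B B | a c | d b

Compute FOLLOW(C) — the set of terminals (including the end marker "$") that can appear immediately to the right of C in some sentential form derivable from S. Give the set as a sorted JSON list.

FIRST iteration:
pass 1:
  A via A→b b: +{b}
  B via B→A S d: +{b}
  B via B→c c: +{c}
  C via C→B B B: +{b,c}
  C via C→a c: +{a}
  C via C→d b: +{d}
  S via S→A S a: +{b}
  S via S→d c: +{d}
  FIRST[S]={b,d}  FIRST[A]={b}  FIRST[B]={b,c}  FIRST[C]={a,b,c,d}
pass 2:
  A via A→C b a: +{a,c,d}
  B via B→A S d: +{a,d}
  S via S→A S a: +{a,c}
  FIRST[S]={a,b,c,d}  FIRST[A]={a,b,c,d}  FIRST[B]={a,b,c,d}  FIRST[C]={a,b,c,d}
pass 3: (no change)
  FIRST[S]={a,b,c,d}  FIRST[A]={a,b,c,d}  FIRST[B]={a,b,c,d}  FIRST[C]={a,b,c,d}

FOLLOW sets:
initialize: $ ∈ FOLLOW(S)
[1]
  A→C b a: FOLLOW(C) ⊇ FIRST(b) = {b}; new: +{b}
  B→A S d: FOLLOW(A) ⊇ FIRST(S) = {a,b,c,d}; new: +{a,b,c,d}
  B→A S d: FOLLOW(S) ⊇ FIRST(d) = {d}; new: +{d}
  C→B B B: FOLLOW(B) ⊇ FIRST(B) = {a,b,c,d}; new: +{a,b,c,d}
  S→A S a: FOLLOW(S) ⊇ FIRST(a) = {a}; new: +{a}
  FOLLOW(S)={$,a,d}  FOLLOW(A)={a,b,c,d}  FOLLOW(B)={a,b,c,d}  FOLLOW(C)={b}
[2] done
  FOLLOW(S)={$,a,d}  FOLLOW(A)={a,b,c,d}  FOLLOW(B)={a,b,c,d}  FOLLOW(C)={b}

FOLLOW(C) = ["b"]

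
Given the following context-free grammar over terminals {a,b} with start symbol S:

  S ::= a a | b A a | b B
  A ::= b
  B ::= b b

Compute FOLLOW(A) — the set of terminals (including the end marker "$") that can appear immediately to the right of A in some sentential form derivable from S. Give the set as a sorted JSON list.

Compute FIRST by fixpoint:
iter 1:
  A via A→b: +{b}
  B via B→b b: +{b}
  S via S→a a: +{a}
  S via S→b A a: +{b}
  FIRST[S]={a,b}  FIRST[A]={b}  FIRST[B]={b}
iter 2: done
  FIRST[S]={a,b}  FIRST[A]={b}  FIRST[B]={b}

FOLLOW iteration:
seed FOLLOW(S) with $
pass 1:
  S→b A a: FOLLOW(A) ⊇ FIRST(a) = {a}; new: +{a}
  S→b B: FOLLOW(B) ⊇ FOLLOW(S) ⊇ {$}; new: +{$}
  FOLLOW[S]={$}  FOLLOW[A]={a}  FOLLOW[B]={$}
pass 2: (stable)
  FOLLOW[S]={$}  FOLLOW[A]={a}  FOLLOW[B]={$}

FOLLOW(A) = ["a"]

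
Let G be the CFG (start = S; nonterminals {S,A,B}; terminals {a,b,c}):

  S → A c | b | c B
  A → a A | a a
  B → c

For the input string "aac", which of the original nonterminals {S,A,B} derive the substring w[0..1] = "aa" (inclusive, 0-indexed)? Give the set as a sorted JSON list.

CNF form of G:
  S -> A T1 | T1 B | b
  A -> T0 A | T0 T0
  B -> c
  T0 -> a
  T1 -> c

CYK fill — only the sub-triangle for w[0..1]:
  cell(0,0) a: {T0}  orig:{}
  cell(1,1) a: {T0}  orig:{}
  cell(0,1) aa: {A}

Original NTs in T[0,1] deriving "aa": ["A"]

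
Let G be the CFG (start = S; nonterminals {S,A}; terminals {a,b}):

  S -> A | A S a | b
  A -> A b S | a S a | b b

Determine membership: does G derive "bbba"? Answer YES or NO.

CNF form of G:
  S -> A X4 | A X5 | T0 T0 | T1 X6 | b
  A -> A X2 | T0 T0 | T1 X3
  T0 -> b
  T1 -> a
  X2 -> T0 S
  X3 -> S T1
  X4 -> S T1
  X5 -> T0 S
  X6 -> S T1

CYK table (by increasing span):
  cell(0,0) b: {S,T0}  orig:{S}
  cell(1,1) b: {S,T0}  orig:{S}
  cell(2,2) b: {S,T0}  orig:{S}
  cell(3,3) a: {T1}  orig:{}
  cell(0,1) bb: {A,S,X2,X5}  orig:{A,S}
  cell(1,2) bb: {A,S,X2,X5}  orig:{A,S}
  cell(2,3) ba: {X3,X4,X6}  orig:{}
  cell(0,2) bbb: {X2,X5}  orig:{}
  cell(1,3) bba: {X3,X4,X6}  orig:{}
  cell(0,3) bbba: {S}

S ∈ T[0,3] ⇒ YES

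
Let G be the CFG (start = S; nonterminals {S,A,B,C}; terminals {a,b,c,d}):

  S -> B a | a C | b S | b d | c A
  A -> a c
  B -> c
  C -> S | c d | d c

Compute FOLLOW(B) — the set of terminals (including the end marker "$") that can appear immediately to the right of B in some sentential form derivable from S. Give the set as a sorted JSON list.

FIRST iteration:
pass 1:
  A via A→a c: +{a}
  B via B→c: +{c}
  C via C→c d: +{c}
  C via C→d c: +{d}
  S via S→B a: +{c}
  S via S→a C: +{a}
  S via S→b S: +{b}
  FIRST(S)={a,b,c}  FIRST(A)={a}  FIRST(B)={c}  FIRST(C)={c,d}
pass 2:
  C via C→S: +{a,b}
  FIRST(S)={a,b,c}  FIRST(A)={a}  FIRST(B)={c}  FIRST(C)={a,b,c,d}
pass 3: done
  FIRST(S)={a,b,c}  FIRST(A)={a}  FIRST(B)={c}  FIRST(C)={a,b,c,d}

FOLLOW sets:
FOLLOW(S) := {$}
round 1:
  S→B a: FOLLOW(B) ⊇ FIRST(a) = {a}; new: +{a}
  S→a C: FOLLOW(C) ⊇ FOLLOW(S) ⊇ {$}; new: +{$}
  S→c A: FOLLOW(A) ⊇ FOLLOW(S) ⊇ {$}; new: +{$}
  S: {$}  A: {$}  B: {a}  C: {$}
round 2: done
  S: {$}  A: {$}  B: {a}  C: {$}

FOLLOW(B) = ["a"]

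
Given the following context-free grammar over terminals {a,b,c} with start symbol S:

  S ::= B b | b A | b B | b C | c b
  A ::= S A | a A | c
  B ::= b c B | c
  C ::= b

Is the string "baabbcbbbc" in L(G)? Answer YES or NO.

CNF form of G:
  S -> B T1 | T1 A | T1 B | T1 C | T2 T1
  A -> S A | T0 A | c
  B -> T1 X3 | c
  C -> b
  T0 -> a
  T1 -> b
  T2 -> c
  X3 -> T2 B

CYK table (by increasing span):
  [0..0]={C,T1}  "b"  orig:{C}
  [1..1]={T0}  "a"  orig:{}
  [2..2]={T0}  "a"  orig:{}
  [3..3]={C,T1}  "b"  orig:{C}
  [4..4]={C,T1}  "b"  orig:{C}
  [5..5]={A,B,T2}  "c"  orig:{A,B}
  [6..6]={C,T1}  "b"  orig:{C}
  [7..7]={C,T1}  "b"  orig:{C}
  [8..8]={C,T1}  "b"  orig:{C}
  [9..9]={A,B,T2}  "c"  orig:{A,B}
  [0..1]=∅  "ba"
  [1..2]=∅  "aa"
  [2..3]=∅  "ab"
  [3..4]={S}  "bb"
  [4..5]={S}  "bc"
  [5..6]={S}  "cb"
  [6..7]={S}  "bb"
  [7..8]={S}  "bb"
  [8..9]={S}  "bc"
  [0..2]=∅  "baa"
  [1..3]=∅  "aab"
  [2..4]=∅  "abb"
  [3..5]={A}  "bbc"
  [4..6]=∅  "bcb"
  [5..7]=∅  "cbb"
  [6..8]=∅  "bbb"
  [7..9]={A}  "bbc"
  [0..3]=∅  "baab"
  [1..4]=∅  "aabb"
  [2..5]={A}  "abbc"
  [3..6]=∅  "bbcb"
  [4..7]=∅  "bcbb"
  [5..8]=∅  "cbbb"
  [6..9]={S}  "bbbc"
  [0..4]=∅  "baabb"
  [1..5]={A}  "aabbc"
  [2..6]=∅  "abbcb"
  [3..7]=∅  "bbcbb"
  [4..8]=∅  "bcbbb"
  [5..9]={A}  "cbbbc"
  [0..5]={S}  "baabbc"
  [1..6]=∅  "aabbcb"
  [2..7]=∅  "abbcbb"
  [3..8]=∅  "bbcbbb"
  [4..9]={S}  "bcbbbc"
  [0..6]=∅  "baabbcb"
  [1..7]=∅  "aabbcbb"
  [2..8]=∅  "abbcbbb"
  [3..9]={A}  "bbcbbbc"
  [0..7]=∅  "baabbcbb"
  [1..8]=∅  "aabbcbbb"
  [2..9]={A}  "abbcbbbc"
  [0..8]=∅  "baabbcbbb"
  [1..9]={A}  "aabbcbbbc"
  [0..9]={S}  "baabbcbbbc"

S ∈ T[0,9] ⇒ YES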